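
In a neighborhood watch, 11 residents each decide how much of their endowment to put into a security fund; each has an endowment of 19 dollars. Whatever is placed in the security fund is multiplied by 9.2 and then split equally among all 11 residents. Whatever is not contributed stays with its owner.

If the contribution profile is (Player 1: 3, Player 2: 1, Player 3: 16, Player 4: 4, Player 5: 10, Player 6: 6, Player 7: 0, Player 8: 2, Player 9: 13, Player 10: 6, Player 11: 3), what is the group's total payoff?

Total contributed: 3 + 1 + 16 + 4 + 10 + 6 + 0 + 2 + 13 + 6 + 3 = 64; total kept: 11 × 19 − 64 = 145.
The security fund pays out 9.2 × 64 = 588.80 in aggregate.
Group total = 145 + 588.80 = 733.80.

733.80 dollars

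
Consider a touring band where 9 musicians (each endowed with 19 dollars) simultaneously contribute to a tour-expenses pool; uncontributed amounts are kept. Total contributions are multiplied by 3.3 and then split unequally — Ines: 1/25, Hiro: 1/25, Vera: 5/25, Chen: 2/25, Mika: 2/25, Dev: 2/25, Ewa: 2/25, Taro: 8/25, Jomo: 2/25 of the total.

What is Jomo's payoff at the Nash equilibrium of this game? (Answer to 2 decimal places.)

24.02 dollars

Each unit j contributes comes back to j as 3.3 × (j's share), so j prefers to contribute only if that share exceeds 1/3.3 = 0.3030; otherwise keeping the unit dominates.
Taro alone (share 8/25) is above the threshold, contributing 19; the remaining 8 contribute 0. Total contributed: 19.
Jomo keeps 19 and receives 3.3 × 19 × 2/25 = 5.02 from the tour-expenses pool, for a payoff of 24.02.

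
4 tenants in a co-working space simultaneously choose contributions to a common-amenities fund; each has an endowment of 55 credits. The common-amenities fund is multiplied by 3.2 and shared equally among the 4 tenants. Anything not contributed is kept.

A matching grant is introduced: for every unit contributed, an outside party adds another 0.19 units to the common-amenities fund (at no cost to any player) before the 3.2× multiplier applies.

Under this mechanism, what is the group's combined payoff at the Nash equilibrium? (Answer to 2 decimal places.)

220.00 credits

With the mechanism, a contributed unit returns 3.2 × 1.19 / 4 = 0.9520 per unit of net cost — still below 1 — so contributing 0 remains dominant for every player.
At the Nash equilibrium no one contributes; group total payoff = 4 × 55 = 220.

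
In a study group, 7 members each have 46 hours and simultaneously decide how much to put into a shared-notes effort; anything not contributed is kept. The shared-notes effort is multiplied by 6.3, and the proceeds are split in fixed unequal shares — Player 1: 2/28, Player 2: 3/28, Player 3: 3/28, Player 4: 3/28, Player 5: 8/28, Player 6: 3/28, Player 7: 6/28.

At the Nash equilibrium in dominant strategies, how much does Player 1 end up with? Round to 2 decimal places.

A player with share s gets back 6.3·s per unit contributed, so full contribution is dominant for anyone with s > 1/6.3 = 0.1587 and zero contribution is dominant for anyone below.
The shares above 0.1587 belong to Player 5 and Player 7, contributing 46 each; the remaining 5 contribute 0. Total contributed: 92.
Player 1 keeps 46 and receives 6.3 × 92 × 2/28 = 41.40 from the shared-notes effort, for a payoff of 87.40.

87.40 hours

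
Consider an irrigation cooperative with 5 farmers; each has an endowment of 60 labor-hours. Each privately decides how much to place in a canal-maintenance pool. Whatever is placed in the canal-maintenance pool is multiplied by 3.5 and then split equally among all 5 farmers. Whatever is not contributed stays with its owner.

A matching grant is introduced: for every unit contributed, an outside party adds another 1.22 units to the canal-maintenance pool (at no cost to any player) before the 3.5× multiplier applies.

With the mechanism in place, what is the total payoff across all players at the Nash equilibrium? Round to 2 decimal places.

With the mechanism, a contributed unit returns 3.5 × 2.22 / 5 = 1.5540 per unit of net cost to the contributor — now above 1 — so contributing fully is weakly dominant for every player.
At the Nash equilibrium everyone contributes 60. Group total payoff = 3.5 × 2.22 × 300 = 2331.00.

2331.00 labor-hours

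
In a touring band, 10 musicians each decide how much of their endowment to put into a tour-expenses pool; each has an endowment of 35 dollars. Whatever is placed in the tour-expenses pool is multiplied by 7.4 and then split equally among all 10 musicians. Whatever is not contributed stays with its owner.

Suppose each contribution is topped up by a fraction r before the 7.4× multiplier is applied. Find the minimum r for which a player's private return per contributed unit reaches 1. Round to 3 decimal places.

With matching at rate r, one contributed unit becomes (1 + r) in the tour-expenses pool and returns 7.4 × (1 + r) / 10 to the contributor.
Setting this equal to 1: 1 + r = 10/7.4 = 1.3514.
So the minimum matching rate is r = 1.3514 − 1 = 0.351.

0.351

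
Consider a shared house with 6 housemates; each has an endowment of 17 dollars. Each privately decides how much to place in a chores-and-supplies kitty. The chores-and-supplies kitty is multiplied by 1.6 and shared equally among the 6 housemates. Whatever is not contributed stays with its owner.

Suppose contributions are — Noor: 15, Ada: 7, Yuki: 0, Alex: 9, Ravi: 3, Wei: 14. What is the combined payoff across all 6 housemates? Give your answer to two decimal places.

130.80 dollars

Total contributed: 15 + 7 + 0 + 9 + 3 + 14 = 48; total kept: 6 × 17 − 48 = 54.
The chores-and-supplies kitty pays out 1.6 × 48 = 76.80 in aggregate.
Group total = 54 + 76.80 = 130.80.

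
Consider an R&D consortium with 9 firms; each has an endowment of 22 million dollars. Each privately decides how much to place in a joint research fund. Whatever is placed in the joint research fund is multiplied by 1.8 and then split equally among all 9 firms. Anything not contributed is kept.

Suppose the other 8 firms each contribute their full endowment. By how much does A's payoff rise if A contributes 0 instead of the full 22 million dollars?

17.60 million dollars

Switching from a contribution of 22 to 0 lets A keep an extra 22 million dollars, but lowers the joint research fund by 22, which costs A their own share of that drop: 1.8/9 × 22 = 4.40.
Net gain = 22 − 4.40 = 17.60. The private return per contributed unit (0.2000) is below 1, so free-riding is indeed the best response regardless of what the others do.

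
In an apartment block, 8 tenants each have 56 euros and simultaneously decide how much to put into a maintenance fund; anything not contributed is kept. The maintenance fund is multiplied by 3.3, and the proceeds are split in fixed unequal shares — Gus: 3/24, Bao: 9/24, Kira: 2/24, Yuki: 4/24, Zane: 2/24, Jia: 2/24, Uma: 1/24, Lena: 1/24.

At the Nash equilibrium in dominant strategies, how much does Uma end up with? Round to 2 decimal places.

63.70 euros

A player with share s gets back 3.3·s per unit contributed, so full contribution is dominant for anyone with s > 1/3.3 = 0.3030 and zero contribution is dominant for anyone below.
Bao alone (share 9/24) is above the threshold, contributing 56; the remaining 7 contribute 0. Total contributed: 56.
Uma keeps 56 and receives 3.3 × 56 × 1/24 = 7.70 from the maintenance fund, for a payoff of 63.70.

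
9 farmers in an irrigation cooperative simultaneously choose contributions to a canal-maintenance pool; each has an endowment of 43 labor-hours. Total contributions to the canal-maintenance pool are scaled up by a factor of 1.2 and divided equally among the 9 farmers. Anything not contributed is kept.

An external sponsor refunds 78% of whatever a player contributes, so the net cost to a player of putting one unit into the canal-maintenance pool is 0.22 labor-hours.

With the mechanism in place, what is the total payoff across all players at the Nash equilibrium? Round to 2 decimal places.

387.00 labor-hours

The effective private return is (1.2/9) / 0.22 = 0.6061, which is still under 1, so the mechanism doesn't change anyone's dominant strategy: zero contribution.
Everyone keeps their endowment and the group total is 9 × 43 = 387.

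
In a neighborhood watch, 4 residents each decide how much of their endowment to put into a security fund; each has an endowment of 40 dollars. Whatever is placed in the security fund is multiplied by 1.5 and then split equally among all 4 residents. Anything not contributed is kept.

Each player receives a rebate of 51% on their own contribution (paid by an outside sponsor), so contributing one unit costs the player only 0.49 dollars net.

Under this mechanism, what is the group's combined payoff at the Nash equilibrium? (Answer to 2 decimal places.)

160.00 dollars

The effective private return is (1.5/4) / 0.49 = 0.7653, which is still under 1, so the mechanism doesn't change anyone's dominant strategy: zero contribution.
Everyone keeps their endowment and the group total is 4 × 40 = 160.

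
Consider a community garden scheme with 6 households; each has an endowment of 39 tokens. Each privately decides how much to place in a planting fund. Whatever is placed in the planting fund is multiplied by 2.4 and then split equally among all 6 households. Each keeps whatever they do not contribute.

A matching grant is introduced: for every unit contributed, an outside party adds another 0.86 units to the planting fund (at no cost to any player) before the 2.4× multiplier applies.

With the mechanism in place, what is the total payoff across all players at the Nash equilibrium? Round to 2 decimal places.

With the mechanism, a contributed unit returns 2.4 × 1.86 / 6 = 0.7440 per unit of net cost — still below 1 — so contributing 0 remains dominant for every player.
At the Nash equilibrium no one contributes; group total payoff = 6 × 39 = 234.

234.00 tokens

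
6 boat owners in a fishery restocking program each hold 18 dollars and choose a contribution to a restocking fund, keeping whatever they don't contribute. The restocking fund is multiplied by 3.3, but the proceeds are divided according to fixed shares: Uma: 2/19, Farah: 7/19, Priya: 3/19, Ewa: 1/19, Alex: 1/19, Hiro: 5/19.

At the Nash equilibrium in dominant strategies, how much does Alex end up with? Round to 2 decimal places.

For player j, contributing a unit is worthwhile iff 3.3 × (j's share) ≥ 1, i.e. iff j's share is at least 0.3030.
Farah alone (share 7/19) is above the threshold, contributing 18; the remaining 5 contribute 0. Total contributed: 18.
Alex keeps 18 and receives 3.3 × 18 × 1/19 = 3.13 from the restocking fund, for a payoff of 21.13.

21.13 dollars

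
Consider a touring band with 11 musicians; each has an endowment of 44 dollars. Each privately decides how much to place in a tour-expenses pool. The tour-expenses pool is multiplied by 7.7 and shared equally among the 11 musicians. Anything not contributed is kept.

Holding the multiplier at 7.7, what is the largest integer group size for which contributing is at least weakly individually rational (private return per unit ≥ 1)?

7

Private return per unit is 7.7/(group size), which is ≥ 1 whenever the group size is ≤ 7.7.
The largest such integer is 7.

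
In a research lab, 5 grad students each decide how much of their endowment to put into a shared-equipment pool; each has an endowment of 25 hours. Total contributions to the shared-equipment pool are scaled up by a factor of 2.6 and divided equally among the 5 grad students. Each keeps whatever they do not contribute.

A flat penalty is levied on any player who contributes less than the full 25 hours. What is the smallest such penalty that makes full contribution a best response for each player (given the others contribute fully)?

Given the others contribute fully, the best deviation is to contribute 0 (any partial contribution still incurs the fine and gives up units whose private return 0.5200 is below 1).
Deviating from 25 to 0 saves 25 hours but forfeits the deviator's share of the drop in the shared-equipment pool: 2.6/5 × 25 = 13.00.
So the deviation gain is 25 − 13.00 = 12.00, and the fine must be at least 12.00 hours to wipe it out.

12.00 hours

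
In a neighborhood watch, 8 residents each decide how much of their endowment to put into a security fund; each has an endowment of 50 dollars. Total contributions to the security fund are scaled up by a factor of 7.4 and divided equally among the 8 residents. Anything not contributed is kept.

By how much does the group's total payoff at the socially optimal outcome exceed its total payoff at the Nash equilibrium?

Each contributed unit returns 7.4/8 = 0.9250 to its contributor — below 1 — so contributing 0 is dominant for every player. At the Nash equilibrium everyone keeps their 50, and the group total is 8 × 50 = 400.
Each contributed unit returns 7.400 to the group as a whole (0.9250 to each of 8 players), which exceeds 1, so the social optimum is full contribution: group total = 7.400 × 400 = 2960.00.
Efficiency loss = 2960.00 − 400 = 2560.00.

2560.00 dollars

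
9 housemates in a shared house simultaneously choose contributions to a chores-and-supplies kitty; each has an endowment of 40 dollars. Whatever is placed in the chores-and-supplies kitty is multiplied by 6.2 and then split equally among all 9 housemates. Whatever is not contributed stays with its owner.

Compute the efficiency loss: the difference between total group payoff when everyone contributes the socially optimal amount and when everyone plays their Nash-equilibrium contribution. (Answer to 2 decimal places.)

Each contributed unit returns 6.2/9 = 0.6889 to its contributor — below 1 — so contributing 0 is dominant for every player. At the Nash equilibrium everyone keeps their 40, and the group total is 9 × 40 = 360.
Each contributed unit returns 6.200 to the group as a whole (0.6889 to each of 9 players), which exceeds 1, so the social optimum is full contribution: group total = 6.200 × 360 = 2232.00.
Efficiency loss = 2232.00 − 360 = 1872.00.

1872.00 dollars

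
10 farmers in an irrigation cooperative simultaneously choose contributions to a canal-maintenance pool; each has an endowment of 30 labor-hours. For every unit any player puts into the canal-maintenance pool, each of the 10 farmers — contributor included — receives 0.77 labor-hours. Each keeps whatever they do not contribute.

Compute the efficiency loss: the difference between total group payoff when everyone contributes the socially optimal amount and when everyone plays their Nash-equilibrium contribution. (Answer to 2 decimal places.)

2010.00 labor-hours

The private return per contributed unit is 0.77 < 1, so contributing 0 is dominant for every player. At the Nash equilibrium everyone keeps their 30, and the group total is 10 × 30 = 300.
Each contributed unit returns 7.700 to the group as a whole (0.77 to each of 10 players), which exceeds 1, so the social optimum is full contribution: group total = 7.700 × 300 = 2310.00.
Efficiency loss = 2310.00 − 300 = 2010.00.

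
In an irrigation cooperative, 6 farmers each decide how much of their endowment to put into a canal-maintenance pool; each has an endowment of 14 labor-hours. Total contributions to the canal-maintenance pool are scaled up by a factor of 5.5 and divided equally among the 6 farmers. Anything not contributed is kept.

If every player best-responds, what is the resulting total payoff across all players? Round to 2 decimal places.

Each contributed unit returns 5.5/6 = 0.9167 to its contributor — below 1 — so contributing 0 is dominant for every player. At the Nash equilibrium everyone keeps their 14, and the group total is 6 × 14 = 84.

84.00 labor-hours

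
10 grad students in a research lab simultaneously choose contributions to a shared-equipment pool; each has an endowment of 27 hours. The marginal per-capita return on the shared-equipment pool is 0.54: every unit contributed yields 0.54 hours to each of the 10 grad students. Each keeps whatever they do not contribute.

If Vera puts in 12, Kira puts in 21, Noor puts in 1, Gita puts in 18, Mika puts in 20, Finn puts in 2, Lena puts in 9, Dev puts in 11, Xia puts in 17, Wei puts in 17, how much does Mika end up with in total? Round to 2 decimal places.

Total contributed: 12 + 21 + 1 + 18 + 20 + 2 + 9 + 11 + 17 + 17 = 128.
Each receives 0.54 × 128 = 69.12 from the shared-equipment pool.
Mika keeps 27 − 20 = 7, so Mika's payoff is 7 + 69.12 = 76.12.

76.12 hours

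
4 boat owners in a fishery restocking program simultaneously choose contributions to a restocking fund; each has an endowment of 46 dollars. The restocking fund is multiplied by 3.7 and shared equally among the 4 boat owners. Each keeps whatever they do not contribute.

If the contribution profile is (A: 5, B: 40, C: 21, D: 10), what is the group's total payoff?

389.20 dollars

Total contributed: 5 + 40 + 21 + 10 = 76; total kept: 4 × 46 − 76 = 108.
The restocking fund pays out 3.7 × 76 = 281.20 in aggregate.
Group total = 108 + 281.20 = 389.20.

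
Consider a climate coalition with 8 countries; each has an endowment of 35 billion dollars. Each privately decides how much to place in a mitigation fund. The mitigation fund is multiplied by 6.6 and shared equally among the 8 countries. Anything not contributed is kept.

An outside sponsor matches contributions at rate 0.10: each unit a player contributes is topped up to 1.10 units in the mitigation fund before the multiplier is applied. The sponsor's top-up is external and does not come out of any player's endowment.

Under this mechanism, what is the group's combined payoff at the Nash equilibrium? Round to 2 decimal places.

280.00 billion dollars

With the mechanism, a contributed unit returns 6.6 × 1.10 / 8 = 0.9075 per unit of net cost — still below 1 — so contributing 0 remains dominant for every player.
Everyone keeps their endowment and the group total is 8 × 35 = 280.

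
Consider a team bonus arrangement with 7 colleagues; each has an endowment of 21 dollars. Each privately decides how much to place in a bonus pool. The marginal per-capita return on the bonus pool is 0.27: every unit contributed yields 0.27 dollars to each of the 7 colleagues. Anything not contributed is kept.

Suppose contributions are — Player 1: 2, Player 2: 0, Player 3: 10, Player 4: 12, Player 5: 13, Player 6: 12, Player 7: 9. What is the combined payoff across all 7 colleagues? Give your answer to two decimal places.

Total contributed: 2 + 0 + 10 + 12 + 13 + 12 + 9 = 58; total kept: 7 × 21 − 58 = 89.
The bonus pool pays out 0.27 × 7 × 58 = 109.62 in aggregate.
Group total = 89 + 109.62 = 198.62.

198.62 dollars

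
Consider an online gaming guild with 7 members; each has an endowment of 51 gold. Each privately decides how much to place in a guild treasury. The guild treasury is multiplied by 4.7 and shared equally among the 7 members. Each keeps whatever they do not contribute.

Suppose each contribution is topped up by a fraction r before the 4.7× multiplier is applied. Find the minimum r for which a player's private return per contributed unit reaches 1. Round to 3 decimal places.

With matching at rate r, one contributed unit becomes (1 + r) in the guild treasury and returns 4.7 × (1 + r) / 7 to the contributor.
Setting this equal to 1: 1 + r = 7/4.7 = 1.4894.
So the minimum matching rate is r = 1.4894 − 1 = 0.489.

0.489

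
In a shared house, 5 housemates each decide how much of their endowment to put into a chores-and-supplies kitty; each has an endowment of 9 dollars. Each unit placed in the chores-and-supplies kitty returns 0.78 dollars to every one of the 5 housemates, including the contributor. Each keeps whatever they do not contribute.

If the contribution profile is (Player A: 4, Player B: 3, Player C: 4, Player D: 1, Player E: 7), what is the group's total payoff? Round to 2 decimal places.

100.10 dollars

Total contributed: 4 + 3 + 4 + 1 + 7 = 19; total kept: 5 × 9 − 19 = 26.
The chores-and-supplies kitty pays out 0.78 × 5 × 19 = 74.10 in aggregate.
Group total = 26 + 74.10 = 100.10.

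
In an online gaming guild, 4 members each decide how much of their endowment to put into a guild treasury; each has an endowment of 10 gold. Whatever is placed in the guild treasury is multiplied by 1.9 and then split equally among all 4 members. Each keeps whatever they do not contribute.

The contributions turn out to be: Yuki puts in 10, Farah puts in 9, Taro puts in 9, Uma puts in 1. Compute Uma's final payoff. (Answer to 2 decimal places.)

22.78 gold

Total contributed: 10 + 9 + 9 + 1 = 29.
Each receives 1.9 × 29 / 4 = 13.78 from the guild treasury.
Uma keeps 10 − 1 = 9, so Uma's payoff is 9 + 13.78 = 22.78.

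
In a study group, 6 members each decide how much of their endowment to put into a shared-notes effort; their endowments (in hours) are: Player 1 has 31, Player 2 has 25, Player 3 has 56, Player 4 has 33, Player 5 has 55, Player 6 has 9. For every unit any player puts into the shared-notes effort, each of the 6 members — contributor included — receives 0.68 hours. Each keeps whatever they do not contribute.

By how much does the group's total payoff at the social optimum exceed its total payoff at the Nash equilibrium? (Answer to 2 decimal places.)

The private return per contributed unit is 0.68 < 1 for everyone, so the Nash equilibrium is zero contribution and the group total is Σ E_j = 31 + 25 + 56 + 33 + 55 + 9 = 209.
Each contributed unit returns 4.080 to the group, so the social optimum is full contribution by everyone: group total = 4.080 × 209 = 852.72.
Efficiency loss = (4.080 − 1) × 209 = 643.72.

643.72 hours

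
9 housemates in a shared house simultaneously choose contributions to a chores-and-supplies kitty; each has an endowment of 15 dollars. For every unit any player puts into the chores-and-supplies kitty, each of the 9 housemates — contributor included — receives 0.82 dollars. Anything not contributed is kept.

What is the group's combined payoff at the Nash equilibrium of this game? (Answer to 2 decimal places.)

135.00 dollars

The private return per contributed unit is 0.82 < 1, so contributing 0 is dominant for every player. At the Nash equilibrium everyone keeps their 15, and the group total is 9 × 15 = 135.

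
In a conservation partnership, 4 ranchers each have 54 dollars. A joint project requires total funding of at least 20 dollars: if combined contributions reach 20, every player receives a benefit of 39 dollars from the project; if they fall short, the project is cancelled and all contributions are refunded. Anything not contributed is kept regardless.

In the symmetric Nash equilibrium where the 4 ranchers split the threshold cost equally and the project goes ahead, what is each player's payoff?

Equal share of the threshold: 20/4 = 5.
At this profile no one gains by cutting their contribution: any cut drops the total below 20, the project is cancelled, contributions are refunded, and the deviator ends with 54, which is less than 54 − 5 + 39 = 88. Contributing more than 5 just wastes the excess. So contributing exactly 5 is a best response.
Each player's payoff: 54 − 5 + 39 = 88.

88 dollars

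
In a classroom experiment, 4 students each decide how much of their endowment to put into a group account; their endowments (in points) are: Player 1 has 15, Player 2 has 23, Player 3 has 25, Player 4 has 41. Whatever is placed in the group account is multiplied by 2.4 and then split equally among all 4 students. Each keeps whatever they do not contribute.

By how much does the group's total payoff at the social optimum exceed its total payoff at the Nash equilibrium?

The private return per contributed unit is 2.4/4 = 0.6000 < 1 for every player regardless of endowment, so the Nash equilibrium is zero contribution and the group total is Σ E_j = 15 + 23 + 25 + 41 = 104.
Each contributed unit returns 2.400 to the group, so the social optimum is full contribution by everyone: group total = 2.400 × 104 = 249.60.
Efficiency loss = (2.400 − 1) × 104 = 145.60.

145.60 points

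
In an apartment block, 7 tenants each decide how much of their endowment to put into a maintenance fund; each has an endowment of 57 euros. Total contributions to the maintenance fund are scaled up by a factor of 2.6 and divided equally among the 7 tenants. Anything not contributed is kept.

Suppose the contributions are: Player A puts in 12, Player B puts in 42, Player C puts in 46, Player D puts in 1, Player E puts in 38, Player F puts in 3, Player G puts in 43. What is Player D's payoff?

124.71 euros

Total contributed: 12 + 42 + 46 + 1 + 38 + 3 + 43 = 185.
Each receives 2.6 × 185 / 7 = 68.71 from the maintenance fund.
Player D keeps 57 − 1 = 56, so Player D's payoff is 56 + 68.71 = 124.71.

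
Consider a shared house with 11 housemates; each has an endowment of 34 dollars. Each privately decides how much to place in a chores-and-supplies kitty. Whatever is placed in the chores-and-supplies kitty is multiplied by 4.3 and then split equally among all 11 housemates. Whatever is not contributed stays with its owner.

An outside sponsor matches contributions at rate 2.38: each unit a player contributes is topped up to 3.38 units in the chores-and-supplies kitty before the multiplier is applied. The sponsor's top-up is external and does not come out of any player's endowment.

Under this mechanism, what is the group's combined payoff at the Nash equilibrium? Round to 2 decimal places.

5435.72 dollars

The effective private return per unit is now 4.3 × 3.38 / 11 = 1.3213 > 1, so every player's dominant strategy flips to full contribution.
So the Nash equilibrium is full contribution by all 11; the group earns 4.3 × 3.38 × 374 = 5435.72.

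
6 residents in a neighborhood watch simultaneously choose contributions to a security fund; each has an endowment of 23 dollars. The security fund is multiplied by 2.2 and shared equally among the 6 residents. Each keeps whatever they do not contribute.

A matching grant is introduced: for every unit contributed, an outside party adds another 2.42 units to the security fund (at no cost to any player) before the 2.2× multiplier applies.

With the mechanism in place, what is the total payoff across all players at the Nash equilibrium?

1038.31 dollars

The effective private return per unit is now 2.2 × 3.42 / 6 = 1.2540 > 1, so every player's dominant strategy flips to full contribution.
So the Nash equilibrium is full contribution by all 6; the group earns 2.2 × 3.42 × 138 = 1038.31.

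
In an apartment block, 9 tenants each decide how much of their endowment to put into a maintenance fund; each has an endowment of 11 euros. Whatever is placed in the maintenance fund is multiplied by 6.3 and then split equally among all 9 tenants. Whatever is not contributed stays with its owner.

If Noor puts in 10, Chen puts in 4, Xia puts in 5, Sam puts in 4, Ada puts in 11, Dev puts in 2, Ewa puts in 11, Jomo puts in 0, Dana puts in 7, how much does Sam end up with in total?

Total contributed: 10 + 4 + 5 + 4 + 11 + 2 + 11 + 0 + 7 = 54.
Each receives 6.3 × 54 / 9 = 37.80 from the maintenance fund.
Sam keeps 11 − 4 = 7, so Sam's payoff is 7 + 37.80 = 44.80.

44.80 euros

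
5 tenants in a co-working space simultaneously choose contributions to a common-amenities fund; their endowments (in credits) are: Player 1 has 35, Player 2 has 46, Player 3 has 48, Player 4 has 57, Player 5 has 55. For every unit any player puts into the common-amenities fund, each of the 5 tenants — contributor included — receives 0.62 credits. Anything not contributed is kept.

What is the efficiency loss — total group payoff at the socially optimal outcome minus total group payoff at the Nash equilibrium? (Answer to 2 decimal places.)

The private return per contributed unit is 0.62 < 1 for everyone, so the Nash equilibrium is zero contribution and the group total is Σ E_j = 35 + 46 + 48 + 57 + 55 = 241.
Each contributed unit returns 3.100 to the group, so the social optimum is full contribution by everyone: group total = 3.100 × 241 = 747.10.
Efficiency loss = (3.100 − 1) × 241 = 506.10.

506.10 credits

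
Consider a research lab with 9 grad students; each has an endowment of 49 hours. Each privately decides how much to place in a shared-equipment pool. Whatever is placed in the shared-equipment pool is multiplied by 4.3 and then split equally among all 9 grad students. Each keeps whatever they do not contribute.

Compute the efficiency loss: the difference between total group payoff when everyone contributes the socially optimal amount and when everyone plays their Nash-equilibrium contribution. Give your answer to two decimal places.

1455.30 hours

Each contributed unit returns 4.3/9 = 0.4778 to its contributor — below 1 — so contributing 0 is dominant for every player. At the Nash equilibrium everyone keeps their 49, and the group total is 9 × 49 = 441.
Each contributed unit returns 4.300 to the group as a whole (0.4778 to each of 9 players), which exceeds 1, so the social optimum is full contribution: group total = 4.300 × 441 = 1896.30.
Efficiency loss = 1896.30 − 441 = 1455.30.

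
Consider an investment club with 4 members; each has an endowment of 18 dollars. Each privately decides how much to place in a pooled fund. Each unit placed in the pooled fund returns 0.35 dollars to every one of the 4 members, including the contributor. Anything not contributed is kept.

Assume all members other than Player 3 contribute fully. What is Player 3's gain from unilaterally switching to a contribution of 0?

11.70 dollars

Switching from a contribution of 18 to 0 lets Player 3 keep an extra 18 dollars, but lowers the pooled fund by 18, which costs Player 3 their own share of that drop: 0.35 × 18 = 6.30.
Net gain = 18 − 6.30 = 11.70. The private return per contributed unit (0.35) is below 1, so free-riding is indeed the best response regardless of what the others do.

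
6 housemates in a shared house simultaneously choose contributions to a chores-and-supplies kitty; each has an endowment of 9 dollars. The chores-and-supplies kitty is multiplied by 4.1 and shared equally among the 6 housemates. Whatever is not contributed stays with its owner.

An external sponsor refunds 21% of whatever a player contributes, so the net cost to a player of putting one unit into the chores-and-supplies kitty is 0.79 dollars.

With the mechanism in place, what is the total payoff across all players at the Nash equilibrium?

The effective private return is (4.1/6) / 0.79 = 0.8650, which is still under 1, so the mechanism doesn't change anyone's dominant strategy: zero contribution.
Everyone keeps their endowment and the group total is 6 × 9 = 54.

54.00 dollars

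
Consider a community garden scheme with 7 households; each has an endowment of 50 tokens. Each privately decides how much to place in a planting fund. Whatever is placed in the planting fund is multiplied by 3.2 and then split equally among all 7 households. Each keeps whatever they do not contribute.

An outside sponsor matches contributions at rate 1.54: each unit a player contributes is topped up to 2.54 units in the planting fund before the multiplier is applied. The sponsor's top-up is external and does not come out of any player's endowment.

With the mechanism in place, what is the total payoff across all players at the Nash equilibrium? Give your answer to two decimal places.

The effective private return per unit is now 3.2 × 2.54 / 7 = 1.1611 > 1, so every player's dominant strategy flips to full contribution.
So the Nash equilibrium is full contribution by all 7; the group earns 3.2 × 2.54 × 350 = 2844.80.

2844.80 tokens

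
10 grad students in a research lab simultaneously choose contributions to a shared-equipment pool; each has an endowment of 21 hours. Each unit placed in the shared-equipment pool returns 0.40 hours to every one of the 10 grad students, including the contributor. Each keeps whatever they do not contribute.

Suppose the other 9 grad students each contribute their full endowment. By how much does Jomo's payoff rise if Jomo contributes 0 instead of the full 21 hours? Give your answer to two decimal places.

12.60 hours

Switching from a contribution of 21 to 0 lets Jomo keep an extra 21 hours, but lowers the shared-equipment pool by 21, which costs Jomo their own share of that drop: 0.40 × 21 = 8.40.
Net gain = 21 − 8.40 = 12.60. The private return per contributed unit (0.40) is below 1, so free-riding is indeed the best response regardless of what the others do.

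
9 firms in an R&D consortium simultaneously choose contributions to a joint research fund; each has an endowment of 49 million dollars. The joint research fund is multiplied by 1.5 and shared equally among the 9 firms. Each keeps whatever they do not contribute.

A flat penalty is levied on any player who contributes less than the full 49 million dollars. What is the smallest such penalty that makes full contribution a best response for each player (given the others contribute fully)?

Given the others contribute fully, the best deviation is to contribute 0 (any partial contribution still incurs the fine and gives up units whose private return 0.1667 is below 1).
Deviating from 49 to 0 saves 49 million dollars but forfeits the deviator's share of the drop in the joint research fund: 1.5/9 × 49 = 8.17.
So the deviation gain is 49 − 8.17 = 40.83, and the fine must be at least 40.83 million dollars to wipe it out.

40.83 million dollars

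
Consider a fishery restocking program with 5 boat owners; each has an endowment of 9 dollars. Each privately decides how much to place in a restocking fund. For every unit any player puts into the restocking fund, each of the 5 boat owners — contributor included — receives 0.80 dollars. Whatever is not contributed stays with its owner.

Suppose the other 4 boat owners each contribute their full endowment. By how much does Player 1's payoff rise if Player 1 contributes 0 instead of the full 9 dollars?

Switching from a contribution of 9 to 0 lets Player 1 keep an extra 9 dollars, but lowers the restocking fund by 9, which costs Player 1 their own share of that drop: 0.80 × 9 = 7.20.
Net gain = 9 − 7.20 = 1.80. The private return per contributed unit (0.80) is below 1, so free-riding is indeed the best response regardless of what the others do.

1.80 dollars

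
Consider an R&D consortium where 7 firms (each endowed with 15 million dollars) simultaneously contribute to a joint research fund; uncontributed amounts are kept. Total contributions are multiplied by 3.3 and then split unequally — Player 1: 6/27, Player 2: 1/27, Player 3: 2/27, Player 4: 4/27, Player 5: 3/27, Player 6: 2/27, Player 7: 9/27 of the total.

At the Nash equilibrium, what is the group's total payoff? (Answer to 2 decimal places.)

Player j's private return per contributed unit is 3.3 × (j's share). Contributing is weakly dominant for j when that share is at least 1/3.3 = 0.3030, and contributing 0 is dominant otherwise.
Only Player 7 (9/27) clears that bar, contributing 15; the remaining 6 contribute 0. Total contributed: 15.
The joint research fund pays out 3.3 × 15 = 49.50 in total (split across the unequal shares, but the aggregate is all that matters for the group sum).
The 6 free-riders keep 15 each, adding 90. Group total = 90 + 49.50 = 139.50.

139.50 million dollars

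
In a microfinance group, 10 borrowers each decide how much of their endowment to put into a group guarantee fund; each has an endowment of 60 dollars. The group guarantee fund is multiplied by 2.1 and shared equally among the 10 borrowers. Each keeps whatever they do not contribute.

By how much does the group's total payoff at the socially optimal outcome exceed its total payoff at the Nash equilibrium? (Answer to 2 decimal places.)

660.00 dollars

Each contributed unit returns 2.1/10 = 0.2100 to its contributor — below 1 — so contributing 0 is dominant for every player. At the Nash equilibrium everyone keeps their 60, and the group total is 10 × 60 = 600.
Each contributed unit returns 2.100 to the group as a whole (0.2100 to each of 10 players), which exceeds 1, so the social optimum is full contribution: group total = 2.100 × 600 = 1260.00.
Efficiency loss = 1260.00 − 600 = 660.00.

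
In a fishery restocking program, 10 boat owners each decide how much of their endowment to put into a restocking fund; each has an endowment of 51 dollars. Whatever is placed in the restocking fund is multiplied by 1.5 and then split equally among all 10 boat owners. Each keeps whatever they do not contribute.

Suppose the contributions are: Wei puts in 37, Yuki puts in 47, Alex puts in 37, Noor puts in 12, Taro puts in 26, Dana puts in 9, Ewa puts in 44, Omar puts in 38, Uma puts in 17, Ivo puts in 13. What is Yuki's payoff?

46.00 dollars

Total contributed: 37 + 47 + 37 + 12 + 26 + 9 + 44 + 38 + 17 + 13 = 280.
Each receives 1.5 × 280 / 10 = 42.00 from the restocking fund.
Yuki keeps 51 − 47 = 4, so Yuki's payoff is 4 + 42.00 = 46.00.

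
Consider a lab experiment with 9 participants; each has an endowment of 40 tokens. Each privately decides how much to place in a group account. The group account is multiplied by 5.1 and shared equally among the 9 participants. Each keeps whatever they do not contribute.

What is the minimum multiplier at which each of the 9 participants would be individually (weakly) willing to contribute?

9

A contributed unit returns (multiplier)/9 to its contributor.
This reaches 1 exactly when the multiplier is 9.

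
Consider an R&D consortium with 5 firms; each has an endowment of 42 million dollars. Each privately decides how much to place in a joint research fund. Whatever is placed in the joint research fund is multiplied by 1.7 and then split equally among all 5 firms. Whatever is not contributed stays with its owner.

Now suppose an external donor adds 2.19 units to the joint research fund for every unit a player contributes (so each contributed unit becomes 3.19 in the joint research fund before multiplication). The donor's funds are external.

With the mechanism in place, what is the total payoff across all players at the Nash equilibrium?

The effective private return per unit is now 1.7 × 3.19 / 5 = 1.0846 > 1, so every player's dominant strategy flips to full contribution.
At the Nash equilibrium everyone contributes 42. Group total payoff = 1.7 × 3.19 × 210 = 1138.83.

1138.83 million dollars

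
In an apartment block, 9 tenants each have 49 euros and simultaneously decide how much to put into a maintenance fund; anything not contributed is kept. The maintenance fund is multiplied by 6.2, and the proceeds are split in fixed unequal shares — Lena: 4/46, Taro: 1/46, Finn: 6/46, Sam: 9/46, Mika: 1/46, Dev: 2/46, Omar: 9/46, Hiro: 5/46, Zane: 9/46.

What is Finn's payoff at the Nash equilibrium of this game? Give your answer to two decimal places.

167.88 euros

A player with share s gets back 6.2·s per unit contributed, so full contribution is dominant for anyone with s > 1/6.2 = 0.1613 and zero contribution is dominant for anyone below.
Sam, Omar and Zane are above the threshold, contributing 49 each; the remaining 6 contribute 0. Total contributed: 147.
Finn keeps 49 and receives 6.2 × 147 × 6/46 = 118.88 from the maintenance fund, for a payoff of 167.88.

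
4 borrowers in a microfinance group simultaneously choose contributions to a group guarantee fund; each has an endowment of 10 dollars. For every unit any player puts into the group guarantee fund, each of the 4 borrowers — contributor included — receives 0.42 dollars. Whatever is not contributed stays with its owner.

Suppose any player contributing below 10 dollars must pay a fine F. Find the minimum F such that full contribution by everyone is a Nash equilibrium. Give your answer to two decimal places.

Given the others contribute fully, the best deviation is to contribute 0 (any partial contribution still incurs the fine and gives up units whose private return 0.42 is below 1).
Deviating from 10 to 0 saves 10 dollars but forfeits the deviator's share of the drop in the group guarantee fund: 0.42 × 10 = 4.20.
So the deviation gain is 10 − 4.20 = 5.80, and the fine must be at least 5.80 dollars to wipe it out.

5.80 dollars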